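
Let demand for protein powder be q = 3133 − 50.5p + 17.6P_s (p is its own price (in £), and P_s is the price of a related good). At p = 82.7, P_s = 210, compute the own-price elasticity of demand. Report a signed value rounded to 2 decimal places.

-1.57

At the given values, q = 3133 − 50.5(82.7) + 17.6(210) = 2652.65.
∂q/∂p = −50.5.
E = (-50.5) × (82.7/2652.65) = -1.5744…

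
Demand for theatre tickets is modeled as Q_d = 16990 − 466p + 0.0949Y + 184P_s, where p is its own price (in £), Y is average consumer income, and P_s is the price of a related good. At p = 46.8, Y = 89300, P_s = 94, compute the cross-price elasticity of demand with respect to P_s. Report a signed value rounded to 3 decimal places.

0.826

At the given values, Q_d = 16990 − 466(46.8) + 0.0949(89300) + 184(94) = 20951.77.
∂Q_d/∂P_s = 184.
E = (184) × (94/20951.77) = 0.82551…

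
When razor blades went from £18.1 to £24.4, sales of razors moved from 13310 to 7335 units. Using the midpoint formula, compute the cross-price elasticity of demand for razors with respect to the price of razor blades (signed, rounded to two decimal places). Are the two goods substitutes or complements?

%ΔQ_{razors} = (7335 − 13310)/avg = -5975/10322.5 = -0.578832…
%ΔP_{razor blades} = (24.4 − 18.1)/avg = 6.3/21.25 = 0.296470…
E_cross = (-5975/10322.5) / (6.3/21.25) = -1.9524…
E_cross < 0 ⇒ the goods are complements.

-1.95; complements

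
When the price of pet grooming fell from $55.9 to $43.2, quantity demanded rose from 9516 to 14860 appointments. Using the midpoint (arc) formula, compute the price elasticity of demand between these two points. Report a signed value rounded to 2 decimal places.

-1.71

%ΔQ = (14860 − 9516) / [(9516 + 14860)/2] = 5344/12188 = 0.438464…
%ΔP = (43.2 − 55.9) / [(55.9 + 43.2)/2] = -12.7/49.55 = -0.256306…
Arc Ed = %ΔQ / %ΔP = (5344/12188) / (-12.7/49.55) = -1.7107…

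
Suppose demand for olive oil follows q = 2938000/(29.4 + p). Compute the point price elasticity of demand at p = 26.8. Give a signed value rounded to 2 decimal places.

dq/dp = −2938000/(29.4 + p)² = -930.206. At p = 26.8, q = 52277.6.
Ed = (dq/dp)·(p/q) = (-930.206) × (26.8/52277.6) = -0.4768…

-0.48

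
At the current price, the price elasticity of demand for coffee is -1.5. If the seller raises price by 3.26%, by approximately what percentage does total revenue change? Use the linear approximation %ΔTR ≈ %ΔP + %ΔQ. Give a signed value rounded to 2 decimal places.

-1.63%

%ΔQ ≈ Ed × %ΔP = (-1.5) × (+3.26%) = -4.8900%
%ΔTR ≈ %ΔP + %ΔQ = (+3.26%) + (-4.8900%) = -1.6300%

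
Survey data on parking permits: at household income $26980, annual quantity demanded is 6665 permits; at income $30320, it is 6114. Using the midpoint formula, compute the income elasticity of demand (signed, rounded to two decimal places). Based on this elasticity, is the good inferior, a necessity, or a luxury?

%ΔQ = (6114 − 6665)/[( 6665 + 6114)/2] = -551/6389.5 = -0.086235…
%ΔIncome = (30320 − 26980)/[( 26980 + 30320)/2] = 3340/28650 = 0.116579…
E_income = (-551/6389.5) / (3340/28650) = -0.7397…
E_income < 0 ⇒ inferior good.

-0.74; inferior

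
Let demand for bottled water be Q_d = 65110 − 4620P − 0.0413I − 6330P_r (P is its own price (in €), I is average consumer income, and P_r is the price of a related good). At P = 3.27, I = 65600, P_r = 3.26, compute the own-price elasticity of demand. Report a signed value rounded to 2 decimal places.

-0.57

At the given values, Q_d = 65110 − 4620(3.27) − 0.0413(65600) − 6330(3.26) = 26657.52.
∂Q_d/∂P = −4620.
E = (-4620) × (3.27/26657.52) = -0.5667…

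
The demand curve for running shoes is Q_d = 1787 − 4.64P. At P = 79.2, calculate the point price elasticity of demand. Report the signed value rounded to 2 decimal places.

dQ_d/dP = −4.64. At P = 79.2, Q_d = 1787 − 4.64(79.2) = 1419.512.
Ed = (dQ_d/dP)·(P/Q_d) = −4.64 × (79.2/1419.512) = -0.2588…

-0.26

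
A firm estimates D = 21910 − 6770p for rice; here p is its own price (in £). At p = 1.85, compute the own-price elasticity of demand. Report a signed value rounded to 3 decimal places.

-1.334

At the given values, D = 21910 − 6770(1.85) = 9385.5.
∂D/∂p = −6770.
E = (-6770) × (1.85/9385.5) = -1.33445…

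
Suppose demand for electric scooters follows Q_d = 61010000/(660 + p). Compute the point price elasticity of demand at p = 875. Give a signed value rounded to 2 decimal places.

dQ_d/dp = −61010000/(660 + p)² = -25.8931. At p = 875, Q_d = 39745.9.
Ed = (dQ_d/dp)·(p/Q_d) = (-25.8931) × (875/39745.9) = -0.5700…

-0.57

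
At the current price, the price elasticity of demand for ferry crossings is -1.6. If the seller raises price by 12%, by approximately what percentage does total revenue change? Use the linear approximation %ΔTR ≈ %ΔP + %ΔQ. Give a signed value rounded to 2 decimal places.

-7.20%

%ΔQ ≈ Ed × %ΔP = (-1.6) × (+12%) = -19.2000%
%ΔTR ≈ %ΔP + %ΔQ = (+12%) + (-19.2000%) = -7.2000%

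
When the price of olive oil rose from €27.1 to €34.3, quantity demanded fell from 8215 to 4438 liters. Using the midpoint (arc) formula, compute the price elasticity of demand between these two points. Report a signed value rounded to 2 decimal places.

-2.55

%ΔQ = (4438 − 8215) / [(8215 + 4438)/2] = -3777/6326.5 = -0.597012…
%ΔP = (34.3 − 27.1) / [(27.1 + 34.3)/2] = 7.2/30.7 = 0.234527…
Arc Ed = %ΔQ / %ΔP = (-3777/6326.5) / (7.2/30.7) = -2.5455…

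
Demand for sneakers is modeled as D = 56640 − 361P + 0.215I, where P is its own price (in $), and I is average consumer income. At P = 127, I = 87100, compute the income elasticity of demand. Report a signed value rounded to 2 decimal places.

At the given values, D = 56640 − 361(127) + 0.215(87100) = 29519.5.
∂D/∂I = 0.215.
E = (0.215) × (87100/29519.5) = 0.6343…

0.63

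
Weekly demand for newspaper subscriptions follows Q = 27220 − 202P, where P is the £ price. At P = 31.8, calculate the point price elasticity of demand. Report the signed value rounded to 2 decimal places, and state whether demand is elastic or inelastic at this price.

-0.31; inelastic

dQ/dP = −202. At P = 31.8, Q = 27220 − 202(31.8) = 20796.4.
Ed = (dQ/dP)·(P/Q) = −202 × (31.8/20796.4) = -0.3088…
|Ed| = 0.31 < 1, so demand is inelastic.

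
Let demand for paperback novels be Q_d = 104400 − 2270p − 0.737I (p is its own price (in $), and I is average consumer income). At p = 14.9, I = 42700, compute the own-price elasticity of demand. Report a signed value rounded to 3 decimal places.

At the given values, Q_d = 104400 − 2270(14.9) − 0.737(42700) = 39107.1.
∂Q_d/∂p = −2270.
E = (-2270) × (14.9/39107.1) = -0.86488…

-0.865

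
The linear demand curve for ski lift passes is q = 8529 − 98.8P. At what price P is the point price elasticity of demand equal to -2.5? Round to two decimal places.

61.66

Ed = −98.8P/(8529 − 98.8P). Set this equal to -2.5:
98.8P = 2.5·(8529 − 98.8P) ⇒ 98.8P(1 + 2.5) = 2.5·8529
P = 2.5·8529 / (98.8·3.5) = 61.6613…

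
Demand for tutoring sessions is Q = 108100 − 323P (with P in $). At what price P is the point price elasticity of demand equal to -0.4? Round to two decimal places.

95.62

Ed = −323P/(108100 − 323P). Set this equal to -0.4:
323P = 0.4·(108100 − 323P) ⇒ 323P(1 + 0.4) = 0.4·108100
P = 0.4·108100 / (323·1.4) = 95.6214…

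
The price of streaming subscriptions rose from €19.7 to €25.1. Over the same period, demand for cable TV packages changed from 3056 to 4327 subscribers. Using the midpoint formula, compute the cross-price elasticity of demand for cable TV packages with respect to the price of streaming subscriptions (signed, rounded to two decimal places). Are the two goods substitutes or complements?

1.43; substitutes

%ΔQ_{cable TV packages} = (4327 − 3056)/avg = 1271/3691.5 = 0.344304…
%ΔP_{streaming subscriptions} = (25.1 − 19.7)/avg = 5.4/22.4 = 0.241071…
E_cross = (1271/3691.5) / (5.4/22.4) = 1.4282…
E_cross > 0 ⇒ the goods are substitutes.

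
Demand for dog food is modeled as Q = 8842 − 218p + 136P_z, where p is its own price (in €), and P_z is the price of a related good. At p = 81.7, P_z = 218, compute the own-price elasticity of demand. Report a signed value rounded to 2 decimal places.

At the given values, Q = 8842 − 218(81.7) + 136(218) = 20679.4.
∂Q/∂p = −218.
E = (-218) × (81.7/20679.4) = -0.8612…

-0.86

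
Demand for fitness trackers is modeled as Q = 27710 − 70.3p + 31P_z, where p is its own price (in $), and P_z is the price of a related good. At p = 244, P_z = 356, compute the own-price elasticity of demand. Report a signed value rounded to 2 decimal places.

At the given values, Q = 27710 − 70.3(244) + 31(356) = 21592.8.
∂Q/∂p = −70.3.
E = (-70.3) × (244/21592.8) = -0.7943…

-0.79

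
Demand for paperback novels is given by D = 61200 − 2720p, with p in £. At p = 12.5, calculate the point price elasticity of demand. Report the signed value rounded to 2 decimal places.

-1.25

dD/dp = −2720. At p = 12.5, D = 61200 − 2720(12.5) = 27200.
Ed = (dD/dp)·(p/D) = −2720 × (12.5/27200) = -1.25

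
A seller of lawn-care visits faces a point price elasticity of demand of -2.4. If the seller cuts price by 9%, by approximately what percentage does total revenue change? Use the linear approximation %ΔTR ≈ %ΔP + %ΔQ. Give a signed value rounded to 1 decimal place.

+12.6%

%ΔQ ≈ Ed × %ΔP = (-2.4) × (-9%) = +21.6000%
%ΔTR ≈ %ΔP + %ΔQ = (-9%) + (+21.6000%) = +12.6000%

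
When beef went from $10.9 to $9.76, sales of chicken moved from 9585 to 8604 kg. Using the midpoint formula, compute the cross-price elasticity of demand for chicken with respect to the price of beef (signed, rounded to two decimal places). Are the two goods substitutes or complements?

%ΔQ_{chicken} = (8604 − 9585)/avg = -981/9094.5 = -0.107867…
%ΔP_{beef} = (9.76 − 10.9)/avg = -1.14/10.33 = -0.110358…
E_cross = (-981/9094.5) / (-1.14/10.33) = 0.9774…
E_cross > 0 ⇒ the goods are substitutes.

0.98; substitutes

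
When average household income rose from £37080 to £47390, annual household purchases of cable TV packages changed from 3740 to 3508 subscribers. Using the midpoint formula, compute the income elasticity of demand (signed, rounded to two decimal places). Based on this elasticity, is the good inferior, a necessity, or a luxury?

-0.26; inferior

%ΔQ = (3508 − 3740)/[( 3740 + 3508)/2] = -232/3624 = -0.064017…
%ΔIncome = (47390 − 37080)/[( 37080 + 47390)/2] = 10310/42235 = 0.244110…
E_income = (-232/3624) / (10310/42235) = -0.2622…
E_income < 0 ⇒ inferior good.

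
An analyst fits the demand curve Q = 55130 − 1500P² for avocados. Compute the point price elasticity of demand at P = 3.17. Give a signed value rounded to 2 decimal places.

dQ/dP = −2·1500·P = -9510. At P = 3.17, Q = 40056.65.
Ed = (dQ/dP)·(P/Q) = (-9510) × (3.17/40056.65) = -0.7526…

-0.75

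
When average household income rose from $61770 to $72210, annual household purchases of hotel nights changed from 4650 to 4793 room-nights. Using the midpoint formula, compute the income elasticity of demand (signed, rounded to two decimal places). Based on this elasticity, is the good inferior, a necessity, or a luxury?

%ΔQ = (4793 − 4650)/[( 4650 + 4793)/2] = 143/4721.5 = 0.030286…
%ΔIncome = (72210 − 61770)/[( 61770 + 72210)/2] = 10440/66990 = 0.155844…
E_income = (143/4721.5) / (10440/66990) = 0.1943…
0 < E_income < 1 ⇒ normal good, necessity.

0.19; necessity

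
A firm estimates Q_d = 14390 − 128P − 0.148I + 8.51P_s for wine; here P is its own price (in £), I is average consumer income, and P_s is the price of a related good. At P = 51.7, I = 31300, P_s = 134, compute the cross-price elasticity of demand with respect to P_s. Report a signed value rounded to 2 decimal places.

At the given values, Q_d = 14390 − 128(51.7) − 0.148(31300) + 8.51(134) = 4280.34.
∂Q_d/∂P_s = 8.51.
E = (8.51) × (134/4280.34) = 0.2664…

0.27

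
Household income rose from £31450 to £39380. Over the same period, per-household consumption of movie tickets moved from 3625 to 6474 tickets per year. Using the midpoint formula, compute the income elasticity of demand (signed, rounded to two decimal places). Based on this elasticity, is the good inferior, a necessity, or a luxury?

2.52; luxury

%ΔQ = (6474 − 3625)/[( 3625 + 6474)/2] = 2849/5049.5 = 0.564214…
%ΔIncome = (39380 − 31450)/[( 31450 + 39380)/2] = 7930/35415 = 0.223916…
E_income = (2849/5049.5) / (7930/35415) = 2.5197…
E_income > 1 ⇒ normal good, luxury.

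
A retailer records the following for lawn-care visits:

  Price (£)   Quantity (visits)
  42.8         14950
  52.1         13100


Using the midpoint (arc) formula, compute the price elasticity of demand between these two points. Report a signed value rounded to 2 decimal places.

%ΔQ = (13100 − 14950) / [(14950 + 13100)/2] = -1850/14025 = -0.131907…
%ΔP = (52.1 − 42.8) / [(42.8 + 52.1)/2] = 9.3/47.45 = 0.195995…
Arc Ed = %ΔQ / %ΔP = (-1850/14025) / (9.3/47.45) = -0.6730…

-0.67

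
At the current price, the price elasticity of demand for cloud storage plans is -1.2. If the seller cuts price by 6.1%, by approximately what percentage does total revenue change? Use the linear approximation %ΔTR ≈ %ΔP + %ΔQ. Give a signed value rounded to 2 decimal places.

+1.22%

%ΔQ ≈ Ed × %ΔP = (-1.2) × (-6.1%) = +7.3200%
%ΔTR ≈ %ΔP + %ΔQ = (-6.1%) + (+7.3200%) = +1.2200%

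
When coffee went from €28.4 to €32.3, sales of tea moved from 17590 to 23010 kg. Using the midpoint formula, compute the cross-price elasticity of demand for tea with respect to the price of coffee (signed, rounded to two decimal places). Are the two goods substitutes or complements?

2.08; substitutes

%ΔQ_{tea} = (23010 − 17590)/avg = 5420/20300 = 0.266995…
%ΔP_{coffee} = (32.3 − 28.4)/avg = 3.9/30.35 = 0.128500…
E_cross = (5420/20300) / (3.9/30.35) = 2.0777…
E_cross > 0 ⇒ the goods are substitutes.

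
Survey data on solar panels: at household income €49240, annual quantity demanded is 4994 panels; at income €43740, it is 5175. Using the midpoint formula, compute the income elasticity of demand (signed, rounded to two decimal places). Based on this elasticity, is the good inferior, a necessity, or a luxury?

%ΔQ = (5175 − 4994)/[( 4994 + 5175)/2] = 181/5084.5 = 0.035598…
%ΔIncome = (43740 − 49240)/[( 49240 + 43740)/2] = -5500/46490 = -0.118305…
E_income = (181/5084.5) / (-5500/46490) = -0.3009…
E_income < 0 ⇒ inferior good.

-0.30; inferior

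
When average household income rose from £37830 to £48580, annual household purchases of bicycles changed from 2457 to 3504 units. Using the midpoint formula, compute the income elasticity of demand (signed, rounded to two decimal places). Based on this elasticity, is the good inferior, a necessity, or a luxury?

%ΔQ = (3504 − 2457)/[( 2457 + 3504)/2] = 1047/2980.5 = 0.351283…
%ΔIncome = (48580 − 37830)/[( 37830 + 48580)/2] = 10750/43205 = 0.248813…
E_income = (1047/2980.5) / (10750/43205) = 1.4118…
E_income > 1 ⇒ normal good, luxury.

1.41; luxury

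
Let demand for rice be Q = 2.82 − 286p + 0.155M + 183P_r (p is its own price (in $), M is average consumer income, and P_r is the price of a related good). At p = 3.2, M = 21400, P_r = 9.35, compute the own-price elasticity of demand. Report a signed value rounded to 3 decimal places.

-0.222

At the given values, Q = 2.82 − 286(3.2) + 0.155(21400) + 183(9.35) = 4115.67.
∂Q/∂p = −286.
E = (-286) × (3.2/4115.67) = -0.22236…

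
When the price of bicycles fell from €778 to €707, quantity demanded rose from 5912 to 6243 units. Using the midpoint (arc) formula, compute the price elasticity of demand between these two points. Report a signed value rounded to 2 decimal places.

%ΔQ = (6243 − 5912) / [(5912 + 6243)/2] = 331/6077.5 = 0.054463…
%ΔP = (707 − 778) / [(778 + 707)/2] = -71/742.5 = -0.095622…
Arc Ed = %ΔQ / %ΔP = (331/6077.5) / (-71/742.5) = -0.5695…

-0.57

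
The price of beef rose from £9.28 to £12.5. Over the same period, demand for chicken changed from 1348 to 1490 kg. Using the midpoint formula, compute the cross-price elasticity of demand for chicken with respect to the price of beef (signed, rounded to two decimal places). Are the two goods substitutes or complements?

0.34; substitutes

%ΔQ_{chicken} = (1490 − 1348)/avg = 142/1419 = 0.100070…
%ΔP_{beef} = (12.5 − 9.28)/avg = 3.22/10.89 = 0.295684…
E_cross = (142/1419) / (3.22/10.89) = 0.3384…
E_cross > 0 ⇒ the goods are substitutes.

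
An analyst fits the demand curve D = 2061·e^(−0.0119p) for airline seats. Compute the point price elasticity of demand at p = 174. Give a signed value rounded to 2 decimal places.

-2.07

dD/dp = −0.0119·D = -3.09296. At p = 174, D = 259.913.
Ed = (dD/dp)·(p/D) = (-3.09296) × (174/259.913) = -2.0706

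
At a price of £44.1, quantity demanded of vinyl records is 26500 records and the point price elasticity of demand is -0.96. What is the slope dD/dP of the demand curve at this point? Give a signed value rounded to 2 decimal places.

Ed = (dD/dP)·(P/D) ⇒ dD/dP = Ed·D/P = (-0.96)·26500/44.1 = -576.8707…

-576.87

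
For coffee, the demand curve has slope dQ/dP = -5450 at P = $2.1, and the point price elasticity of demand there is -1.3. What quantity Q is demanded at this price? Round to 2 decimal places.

8803.85

Ed = (dQ/dP)·(P/Q) ⇒ Q = (dQ/dP)·P/Ed = (-5450)·2.1/(-1.3) = 8803.8461…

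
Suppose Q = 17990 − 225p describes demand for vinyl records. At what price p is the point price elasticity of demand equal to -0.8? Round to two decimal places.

Ed = −225p/(17990 − 225p). Set this equal to -0.8:
225p = 0.8·(17990 − 225p) ⇒ 225p(1 + 0.8) = 0.8·17990
p = 0.8·17990 / (225·1.8) = 35.5358…

35.54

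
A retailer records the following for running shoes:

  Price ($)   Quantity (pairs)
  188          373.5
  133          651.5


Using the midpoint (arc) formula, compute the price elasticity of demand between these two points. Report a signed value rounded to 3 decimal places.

%ΔQ = (651.5 − 373.5) / [(373.5 + 651.5)/2] = 278/512.5 = 0.542439…
%ΔP = (133 − 188) / [(188 + 133)/2] = -55/160.5 = -0.342679…
Arc Ed = %ΔQ / %ΔP = (278/512.5) / (-55/160.5) = -1.58293…

-1.583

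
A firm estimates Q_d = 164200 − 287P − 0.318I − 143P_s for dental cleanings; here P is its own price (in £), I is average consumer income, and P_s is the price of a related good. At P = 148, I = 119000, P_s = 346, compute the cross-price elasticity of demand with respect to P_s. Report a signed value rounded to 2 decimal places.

At the given values, Q_d = 164200 − 287(148) − 0.318(119000) − 143(346) = 34404.
∂Q_d/∂P_s = -143.
E = (-143) × (346/34404) = -1.4381…

-1.44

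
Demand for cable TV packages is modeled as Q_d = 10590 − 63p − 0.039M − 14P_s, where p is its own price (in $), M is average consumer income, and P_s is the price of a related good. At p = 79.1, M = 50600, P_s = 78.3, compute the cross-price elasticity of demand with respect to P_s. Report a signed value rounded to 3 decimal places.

-0.432

At the given values, Q_d = 10590 − 63(79.1) − 0.039(50600) − 14(78.3) = 2537.1.
∂Q_d/∂P_s = -14.
E = (-14) × (78.3/2537.1) = -0.43206…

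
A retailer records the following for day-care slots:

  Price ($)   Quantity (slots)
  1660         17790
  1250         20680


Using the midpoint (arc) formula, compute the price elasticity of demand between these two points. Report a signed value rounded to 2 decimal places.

-0.53

%ΔQ = (20680 − 17790) / [(17790 + 20680)/2] = 2890/19235 = 0.150246…
%ΔP = (1250 − 1660) / [(1660 + 1250)/2] = -410/1455 = -0.281786…
Arc Ed = %ΔQ / %ΔP = (2890/19235) / (-410/1455) = -0.5331…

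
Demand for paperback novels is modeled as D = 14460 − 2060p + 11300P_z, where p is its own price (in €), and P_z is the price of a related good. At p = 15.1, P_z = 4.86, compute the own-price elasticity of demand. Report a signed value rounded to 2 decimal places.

At the given values, D = 14460 − 2060(15.1) + 11300(4.86) = 38272.
∂D/∂p = −2060.
E = (-2060) × (15.1/38272) = -0.8127…

-0.81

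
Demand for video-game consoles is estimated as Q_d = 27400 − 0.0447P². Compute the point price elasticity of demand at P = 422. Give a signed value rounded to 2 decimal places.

dQ_d/dP = −2·0.0447·P = -37.7268. At P = 422, Q_d = 19439.6452.
Ed = (dQ_d/dP)·(P/Q_d) = (-37.7268) × (422/19439.6452) = -0.8189…

-0.82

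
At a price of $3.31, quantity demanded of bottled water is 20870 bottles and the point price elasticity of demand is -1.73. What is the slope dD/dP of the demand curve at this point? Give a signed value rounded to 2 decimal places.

Ed = (dD/dP)·(P/D) ⇒ dD/dP = Ed·D/P = (-1.73)·20870/3.31 = -10907.8851…

-10907.89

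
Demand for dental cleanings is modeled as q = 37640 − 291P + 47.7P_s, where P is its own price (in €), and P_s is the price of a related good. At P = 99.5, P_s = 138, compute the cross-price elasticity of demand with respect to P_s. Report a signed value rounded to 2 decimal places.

At the given values, q = 37640 − 291(99.5) + 47.7(138) = 15268.1.
∂q/∂P_s = 47.7.
E = (47.7) × (138/15268.1) = 0.4311…

0.43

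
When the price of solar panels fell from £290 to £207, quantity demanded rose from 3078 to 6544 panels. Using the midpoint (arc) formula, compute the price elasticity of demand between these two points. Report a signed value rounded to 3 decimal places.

%ΔQ = (6544 − 3078) / [(3078 + 6544)/2] = 3466/4811 = 0.720432…
%ΔP = (207 − 290) / [(290 + 207)/2] = -83/248.5 = -0.334004…
Arc Ed = %ΔQ / %ΔP = (3466/4811) / (-83/248.5) = -2.15695…

-2.157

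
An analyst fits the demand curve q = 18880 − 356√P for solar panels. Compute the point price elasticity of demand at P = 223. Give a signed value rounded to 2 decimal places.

-0.20

dq/dP = −356/(2√P) = -11.9198. At P = 223, q = 13563.8.
Ed = (dq/dP)·(P/q) = (-11.9198) × (223/13563.8) = -0.1959…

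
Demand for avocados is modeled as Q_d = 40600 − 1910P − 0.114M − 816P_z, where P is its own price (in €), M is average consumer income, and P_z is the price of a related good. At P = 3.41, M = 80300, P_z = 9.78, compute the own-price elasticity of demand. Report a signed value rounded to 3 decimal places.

-0.384

At the given values, Q_d = 40600 − 1910(3.41) − 0.114(80300) − 816(9.78) = 16952.22.
∂Q_d/∂P = −1910.
E = (-1910) × (3.41/16952.22) = -0.38420…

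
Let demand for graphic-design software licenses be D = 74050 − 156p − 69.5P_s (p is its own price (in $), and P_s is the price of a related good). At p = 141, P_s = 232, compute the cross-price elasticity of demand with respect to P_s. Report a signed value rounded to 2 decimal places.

-0.45

At the given values, D = 74050 − 156(141) − 69.5(232) = 35930.
∂D/∂P_s = -69.5.
E = (-69.5) × (232/35930) = -0.4487…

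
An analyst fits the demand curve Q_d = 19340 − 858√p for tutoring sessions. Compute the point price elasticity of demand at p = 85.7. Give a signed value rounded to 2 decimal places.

dQ_d/dp = −858/(2√p) = -46.3412. At p = 85.7, Q_d = 11397.1.
Ed = (dQ_d/dp)·(p/Q_d) = (-46.3412) × (85.7/11397.1) = -0.3484…

-0.35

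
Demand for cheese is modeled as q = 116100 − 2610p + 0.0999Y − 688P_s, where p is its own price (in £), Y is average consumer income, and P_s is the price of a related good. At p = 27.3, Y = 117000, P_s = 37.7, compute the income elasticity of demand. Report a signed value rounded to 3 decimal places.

At the given values, q = 116100 − 2610(27.3) + 0.0999(117000) − 688(37.7) = 30597.7.
∂q/∂Y = 0.0999.
E = (0.0999) × (117000/30597.7) = 0.38199…

0.382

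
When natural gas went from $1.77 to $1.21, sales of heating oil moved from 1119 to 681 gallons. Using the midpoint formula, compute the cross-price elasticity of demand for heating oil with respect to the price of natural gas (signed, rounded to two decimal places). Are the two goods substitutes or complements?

1.29; substitutes

%ΔQ_{heating oil} = (681 − 1119)/avg = -438/900 = -0.486666…
%ΔP_{natural gas} = (1.21 − 1.77)/avg = -0.56/1.49 = -0.375838…
E_cross = (-438/900) / (-0.56/1.49) = 1.2948…
E_cross > 0 ⇒ the goods are substitutes.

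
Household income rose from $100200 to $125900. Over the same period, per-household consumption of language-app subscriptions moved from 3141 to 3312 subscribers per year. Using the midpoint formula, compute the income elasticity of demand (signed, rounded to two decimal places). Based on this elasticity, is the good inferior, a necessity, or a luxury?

0.23; necessity

%ΔQ = (3312 − 3141)/[( 3141 + 3312)/2] = 171/3226.5 = 0.052998…
%ΔIncome = (125900 − 100200)/[( 100200 + 125900)/2] = 25700/113050 = 0.227333…
E_income = (171/3226.5) / (25700/113050) = 0.2331…
0 < E_income < 1 ⇒ normal good, necessity.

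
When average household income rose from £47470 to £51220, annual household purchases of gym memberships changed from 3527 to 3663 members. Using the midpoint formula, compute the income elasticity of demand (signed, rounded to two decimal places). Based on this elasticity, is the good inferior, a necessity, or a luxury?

%ΔQ = (3663 − 3527)/[( 3527 + 3663)/2] = 136/3595 = 0.037830…
%ΔIncome = (51220 − 47470)/[( 47470 + 51220)/2] = 3750/49345 = 0.075995…
E_income = (136/3595) / (3750/49345) = 0.4977…
0 < E_income < 1 ⇒ normal good, necessity.

0.50; necessity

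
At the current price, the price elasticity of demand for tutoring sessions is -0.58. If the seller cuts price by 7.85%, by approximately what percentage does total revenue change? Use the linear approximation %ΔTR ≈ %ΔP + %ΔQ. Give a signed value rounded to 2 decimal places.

-3.30%

%ΔQ ≈ Ed × %ΔP = (-0.58) × (-7.85%) = +4.5530%
%ΔTR ≈ %ΔP + %ΔQ = (-7.85%) + (+4.5530%) = -3.2970%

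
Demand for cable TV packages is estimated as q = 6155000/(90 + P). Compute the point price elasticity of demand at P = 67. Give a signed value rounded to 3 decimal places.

-0.427

dq/dP = −6155000/(90 + P)² = -249.706. At P = 67, q = 39203.8.
Ed = (dq/dP)·(P/q) = (-249.706) × (67/39203.8) = -0.42675…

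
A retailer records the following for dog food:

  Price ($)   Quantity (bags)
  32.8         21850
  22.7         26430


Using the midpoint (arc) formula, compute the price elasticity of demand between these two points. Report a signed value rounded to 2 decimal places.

%ΔQ = (26430 − 21850) / [(21850 + 26430)/2] = 4580/24140 = 0.189726…
%ΔP = (22.7 − 32.8) / [(32.8 + 22.7)/2] = -10.1/27.75 = -0.363963…
Arc Ed = %ΔQ / %ΔP = (4580/24140) / (-10.1/27.75) = -0.5212…

-0.52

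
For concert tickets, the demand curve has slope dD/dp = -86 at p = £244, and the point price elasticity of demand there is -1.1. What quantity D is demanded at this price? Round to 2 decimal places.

19076.36

Ed = (dD/dp)·(p/D) ⇒ D = (dD/dp)·p/Ed = (-86)·244/(-1.1) = 19076.3636…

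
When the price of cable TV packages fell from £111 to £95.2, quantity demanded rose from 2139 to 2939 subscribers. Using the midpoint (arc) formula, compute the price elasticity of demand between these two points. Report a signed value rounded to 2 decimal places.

-2.06

%ΔQ = (2939 − 2139) / [(2139 + 2939)/2] = 800/2539 = 0.315084…
%ΔP = (95.2 − 111) / [(111 + 95.2)/2] = -15.8/103.1 = -0.153249…
Arc Ed = %ΔQ / %ΔP = (800/2539) / (-15.8/103.1) = -2.0560…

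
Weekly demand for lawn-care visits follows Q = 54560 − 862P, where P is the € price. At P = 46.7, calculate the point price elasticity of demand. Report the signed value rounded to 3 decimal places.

dQ/dP = −862. At P = 46.7, Q = 54560 − 862(46.7) = 14304.6.
Ed = (dQ/dP)·(P/Q) = −862 × (46.7/14304.6) = -2.81415…

-2.814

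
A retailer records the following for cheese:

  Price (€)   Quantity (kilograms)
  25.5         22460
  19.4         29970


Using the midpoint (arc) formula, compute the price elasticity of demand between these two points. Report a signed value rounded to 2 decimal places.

%ΔQ = (29970 − 22460) / [(22460 + 29970)/2] = 7510/26215 = 0.286477…
%ΔP = (19.4 − 25.5) / [(25.5 + 19.4)/2] = -6.1/22.45 = -0.271714…
Arc Ed = %ΔQ / %ΔP = (7510/26215) / (-6.1/22.45) = -1.0543…

-1.05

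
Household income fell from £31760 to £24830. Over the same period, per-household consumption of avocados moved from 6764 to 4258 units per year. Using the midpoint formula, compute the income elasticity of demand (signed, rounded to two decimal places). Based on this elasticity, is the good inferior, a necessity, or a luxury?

1.86; luxury

%ΔQ = (4258 − 6764)/[( 6764 + 4258)/2] = -2506/5511 = -0.454726…
%ΔIncome = (24830 − 31760)/[( 31760 + 24830)/2] = -6930/28295 = -0.244919…
E_income = (-2506/5511) / (-6930/28295) = 1.8566…
E_income > 1 ⇒ normal good, luxury.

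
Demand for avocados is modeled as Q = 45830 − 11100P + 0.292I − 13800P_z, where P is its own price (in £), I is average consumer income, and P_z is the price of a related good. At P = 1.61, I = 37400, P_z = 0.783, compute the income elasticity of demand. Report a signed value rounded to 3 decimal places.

0.389

At the given values, Q = 45830 − 11100(1.61) + 0.292(37400) − 13800(0.783) = 28074.4.
∂Q/∂I = 0.292.
E = (0.292) × (37400/28074.4) = 0.38899…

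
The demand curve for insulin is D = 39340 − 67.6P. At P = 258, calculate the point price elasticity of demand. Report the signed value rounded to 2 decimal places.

-0.80

dD/dP = −67.6. At P = 258, D = 39340 − 67.6(258) = 21899.2.
Ed = (dD/dP)·(P/D) = −67.6 × (258/21899.2) = -0.7964…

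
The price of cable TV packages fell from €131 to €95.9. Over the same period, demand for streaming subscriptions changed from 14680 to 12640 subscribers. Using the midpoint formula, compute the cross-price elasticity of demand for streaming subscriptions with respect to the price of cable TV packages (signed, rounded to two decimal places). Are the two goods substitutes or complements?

%ΔQ_{streaming subscriptions} = (12640 − 14680)/avg = -2040/13660 = -0.149341…
%ΔP_{cable TV packages} = (95.9 − 131)/avg = -35.1/113.45 = -0.309387…
E_cross = (-2040/13660) / (-35.1/113.45) = 0.4826…
E_cross > 0 ⇒ the goods are substitutes.

0.48; substitutes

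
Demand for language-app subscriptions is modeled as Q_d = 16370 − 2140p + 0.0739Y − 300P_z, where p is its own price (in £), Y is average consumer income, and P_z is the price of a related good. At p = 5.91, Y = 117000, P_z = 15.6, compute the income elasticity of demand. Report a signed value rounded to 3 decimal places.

At the given values, Q_d = 16370 − 2140(5.91) + 0.0739(117000) − 300(15.6) = 7688.9.
∂Q_d/∂Y = 0.0739.
E = (0.0739) × (117000/7688.9) = 1.12451…

1.125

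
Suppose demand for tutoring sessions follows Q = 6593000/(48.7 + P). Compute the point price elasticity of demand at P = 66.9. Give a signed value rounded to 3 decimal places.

dQ/dP = −6593000/(48.7 + P)² = -493.364. At P = 66.9, Q = 57032.9.
Ed = (dQ/dP)·(P/Q) = (-493.364) × (66.9/57032.9) = -0.57871…

-0.579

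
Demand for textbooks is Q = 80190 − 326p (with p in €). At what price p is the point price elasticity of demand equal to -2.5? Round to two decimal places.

175.70

Ed = −326p/(80190 − 326p). Set this equal to -2.5:
326p = 2.5·(80190 − 326p) ⇒ 326p(1 + 2.5) = 2.5·80190
p = 2.5·80190 / (326·3.5) = 175.7011…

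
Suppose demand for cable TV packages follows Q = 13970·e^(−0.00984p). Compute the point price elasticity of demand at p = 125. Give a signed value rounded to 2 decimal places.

-1.23

dQ/dp = −0.00984·Q = -40.1799. At p = 125, Q = 4083.33.
Ed = (dQ/dp)·(p/Q) = (-40.1799) × (125/4083.33) = -1.23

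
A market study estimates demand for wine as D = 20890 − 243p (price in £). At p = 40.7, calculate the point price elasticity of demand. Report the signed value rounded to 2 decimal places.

dD/dp = −243. At p = 40.7, D = 20890 − 243(40.7) = 10999.9.
Ed = (dD/dp)·(p/D) = −243 × (40.7/10999.9) = -0.8991…

-0.90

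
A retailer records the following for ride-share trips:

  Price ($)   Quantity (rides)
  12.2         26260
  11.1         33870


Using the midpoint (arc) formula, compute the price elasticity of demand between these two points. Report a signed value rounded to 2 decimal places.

%ΔQ = (33870 − 26260) / [(26260 + 33870)/2] = 7610/30065 = 0.253118…
%ΔP = (11.1 − 12.2) / [(12.2 + 11.1)/2] = -1.1/11.65 = -0.094420…
Arc Ed = %ΔQ / %ΔP = (7610/30065) / (-1.1/11.65) = -2.6807…

-2.68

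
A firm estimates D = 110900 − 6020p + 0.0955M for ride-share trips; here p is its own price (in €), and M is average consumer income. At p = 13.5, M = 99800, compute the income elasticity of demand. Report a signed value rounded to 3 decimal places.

At the given values, D = 110900 − 6020(13.5) + 0.0955(99800) = 39160.9.
∂D/∂M = 0.0955.
E = (0.0955) × (99800/39160.9) = 0.24337…

0.243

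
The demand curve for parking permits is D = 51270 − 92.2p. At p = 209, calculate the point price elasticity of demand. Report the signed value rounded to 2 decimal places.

-0.60

dD/dp = −92.2. At p = 209, D = 51270 − 92.2(209) = 32000.2.
Ed = (dD/dp)·(p/D) = −92.2 × (209/32000.2) = -0.6021…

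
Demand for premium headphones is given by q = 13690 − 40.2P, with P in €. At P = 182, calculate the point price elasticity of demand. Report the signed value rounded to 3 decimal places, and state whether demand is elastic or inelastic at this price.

-1.148; elastic

dq/dP = −40.2. At P = 182, q = 13690 − 40.2(182) = 6373.6.
Ed = (dq/dP)·(P/q) = −40.2 × (182/6373.6) = -1.14792…
|Ed| = 1.148 > 1, so demand is elastic.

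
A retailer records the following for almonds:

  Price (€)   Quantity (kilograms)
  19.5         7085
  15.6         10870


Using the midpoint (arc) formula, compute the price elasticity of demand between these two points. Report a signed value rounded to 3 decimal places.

%ΔQ = (10870 − 7085) / [(7085 + 10870)/2] = 3785/8977.5 = 0.421609…
%ΔP = (15.6 − 19.5) / [(19.5 + 15.6)/2] = -3.9/17.55 = -0.222222…
Arc Ed = %ΔQ / %ΔP = (3785/8977.5) / (-3.9/17.55) = -1.89724…

-1.897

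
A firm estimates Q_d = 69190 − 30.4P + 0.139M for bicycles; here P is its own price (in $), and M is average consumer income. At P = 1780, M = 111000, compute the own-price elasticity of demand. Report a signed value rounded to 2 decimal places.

At the given values, Q_d = 69190 − 30.4(1780) + 0.139(111000) = 30507.
∂Q_d/∂P = −30.4.
E = (-30.4) × (1780/30507) = -1.7737…

-1.77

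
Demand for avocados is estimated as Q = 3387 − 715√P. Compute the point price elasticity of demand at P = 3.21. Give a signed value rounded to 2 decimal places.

dQ/dP = −715/(2√P) = -199.537. At P = 3.21, Q = 2105.97.
Ed = (dQ/dP)·(P/Q) = (-199.537) × (3.21/2105.97) = -0.3041…

-0.30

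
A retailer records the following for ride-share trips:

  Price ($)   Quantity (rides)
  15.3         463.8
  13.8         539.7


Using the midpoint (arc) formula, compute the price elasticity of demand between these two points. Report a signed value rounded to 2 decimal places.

-1.47

%ΔQ = (539.7 − 463.8) / [(463.8 + 539.7)/2] = 75.9/501.75 = 0.151270…
%ΔP = (13.8 − 15.3) / [(15.3 + 13.8)/2] = -1.5/14.55 = -0.103092…
Arc Ed = %ΔQ / %ΔP = (75.9/501.75) / (-1.5/14.55) = -1.4673…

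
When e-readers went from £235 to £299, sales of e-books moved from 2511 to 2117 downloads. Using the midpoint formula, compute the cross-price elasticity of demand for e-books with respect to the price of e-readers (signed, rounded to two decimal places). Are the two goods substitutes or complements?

-0.71; complements

%ΔQ_{e-books} = (2117 − 2511)/avg = -394/2314 = -0.170267…
%ΔP_{e-readers} = (299 − 235)/avg = 64/267 = 0.239700…
E_cross = (-394/2314) / (64/267) = -0.7103…
E_cross < 0 ⇒ the goods are complements.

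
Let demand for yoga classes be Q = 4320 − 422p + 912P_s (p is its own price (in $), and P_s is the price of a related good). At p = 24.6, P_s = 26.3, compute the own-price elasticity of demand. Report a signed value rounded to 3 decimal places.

At the given values, Q = 4320 − 422(24.6) + 912(26.3) = 17924.4.
∂Q/∂p = −422.
E = (-422) × (24.6/17924.4) = -0.57916…

-0.579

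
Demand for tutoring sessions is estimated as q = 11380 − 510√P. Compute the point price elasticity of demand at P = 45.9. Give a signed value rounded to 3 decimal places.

dq/dP = −510/(2√P) = -37.6386. At P = 45.9, q = 7924.77.
Ed = (dq/dP)·(P/q) = (-37.6386) × (45.9/7924.77) = -0.21800…

-0.218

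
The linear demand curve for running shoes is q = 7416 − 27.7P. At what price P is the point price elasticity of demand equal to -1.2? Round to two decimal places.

Ed = −27.7P/(7416 − 27.7P). Set this equal to -1.2:
27.7P = 1.2·(7416 − 27.7P) ⇒ 27.7P(1 + 1.2) = 1.2·7416
P = 1.2·7416 / (27.7·2.2) = 146.0321…

146.03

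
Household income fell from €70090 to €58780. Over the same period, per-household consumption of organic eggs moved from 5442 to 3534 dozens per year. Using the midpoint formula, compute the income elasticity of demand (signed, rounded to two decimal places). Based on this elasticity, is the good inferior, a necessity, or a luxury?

2.42; luxury

%ΔQ = (3534 − 5442)/[( 5442 + 3534)/2] = -1908/4488 = -0.425133…
%ΔIncome = (58780 − 70090)/[( 70090 + 58780)/2] = -11310/64435 = -0.175525…
E_income = (-1908/4488) / (-11310/64435) = 2.4220…
E_income > 1 ⇒ normal good, luxury.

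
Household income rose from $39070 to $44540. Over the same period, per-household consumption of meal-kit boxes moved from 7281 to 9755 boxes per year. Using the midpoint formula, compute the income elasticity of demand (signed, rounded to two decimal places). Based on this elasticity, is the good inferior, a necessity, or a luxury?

%ΔQ = (9755 − 7281)/[( 7281 + 9755)/2] = 2474/8518 = 0.290443…
%ΔIncome = (44540 − 39070)/[( 39070 + 44540)/2] = 5470/41805 = 0.130845…
E_income = (2474/8518) / (5470/41805) = 2.2197…
E_income > 1 ⇒ normal good, luxury.

2.22; luxury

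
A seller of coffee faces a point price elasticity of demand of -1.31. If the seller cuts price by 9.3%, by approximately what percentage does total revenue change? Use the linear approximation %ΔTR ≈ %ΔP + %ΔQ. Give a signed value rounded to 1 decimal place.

+2.9%

%ΔQ ≈ Ed × %ΔP = (-1.31) × (-9.3%) = +12.1830%
%ΔTR ≈ %ΔP + %ΔQ = (-9.3%) + (+12.1830%) = +2.8830%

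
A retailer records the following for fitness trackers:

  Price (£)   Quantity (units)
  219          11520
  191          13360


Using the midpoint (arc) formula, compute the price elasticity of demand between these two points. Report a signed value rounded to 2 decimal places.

-1.08

%ΔQ = (13360 − 11520) / [(11520 + 13360)/2] = 1840/12440 = 0.147909…
%ΔP = (191 − 219) / [(219 + 191)/2] = -28/205 = -0.136585…
Arc Ed = %ΔQ / %ΔP = (1840/12440) / (-28/205) = -1.0829…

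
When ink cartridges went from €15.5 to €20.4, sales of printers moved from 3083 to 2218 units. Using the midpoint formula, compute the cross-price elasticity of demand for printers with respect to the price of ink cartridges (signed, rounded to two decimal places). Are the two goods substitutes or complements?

-1.20; complements

%ΔQ_{printers} = (2218 − 3083)/avg = -865/2650.5 = -0.326353…
%ΔP_{ink cartridges} = (20.4 − 15.5)/avg = 4.9/17.95 = 0.272980…
E_cross = (-865/2650.5) / (4.9/17.95) = -1.1955…
E_cross < 0 ⇒ the goods are complements.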